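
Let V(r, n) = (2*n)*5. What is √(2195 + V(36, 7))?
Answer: √2265 ≈ 47.592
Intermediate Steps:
V(r, n) = 10*n
√(2195 + V(36, 7)) = √(2195 + 10*7) = √(2195 + 70) = √2265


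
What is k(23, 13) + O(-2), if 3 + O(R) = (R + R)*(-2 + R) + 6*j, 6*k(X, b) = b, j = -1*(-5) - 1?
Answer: 235/6 ≈ 39.167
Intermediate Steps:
j = 4 (j = 5 - 1 = 4)
k(X, b) = b/6
O(R) = 21 + 2*R*(-2 + R) (O(R) = -3 + ((R + R)*(-2 + R) + 6*4) = -3 + ((2*R)*(-2 + R) + 24) = -3 + (2*R*(-2 + R) + 24) = -3 + (24 + 2*R*(-2 + R)) = 21 + 2*R*(-2 + R))
k(23, 13) + O(-2) = (⅙)*13 + (21 - 4*(-2) + 2*(-2)²) = 13/6 + (21 + 8 + 2*4) = 13/6 + (21 + 8 + 8) = 13/6 + 37 = 235/6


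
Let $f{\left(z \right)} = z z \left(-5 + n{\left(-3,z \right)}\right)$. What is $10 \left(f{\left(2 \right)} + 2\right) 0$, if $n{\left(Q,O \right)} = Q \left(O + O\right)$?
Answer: $0$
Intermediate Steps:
$n{\left(Q,O \right)} = 2 O Q$ ($n{\left(Q,O \right)} = Q 2 O = 2 O Q$)
$f{\left(z \right)} = z^{2} \left(-5 - 6 z\right)$ ($f{\left(z \right)} = z z \left(-5 + 2 z \left(-3\right)\right) = z^{2} \left(-5 - 6 z\right)$)
$10 \left(f{\left(2 \right)} + 2\right) 0 = 10 \left(2^{2} \left(-5 - 12\right) + 2\right) 0 = 10 \left(4 \left(-5 - 12\right) + 2\right) 0 = 10 \left(4 \left(-17\right) + 2\right) 0 = 10 \left(-68 + 2\right) 0 = 10 \left(-66\right) 0 = \left(-660\right) 0 = 0$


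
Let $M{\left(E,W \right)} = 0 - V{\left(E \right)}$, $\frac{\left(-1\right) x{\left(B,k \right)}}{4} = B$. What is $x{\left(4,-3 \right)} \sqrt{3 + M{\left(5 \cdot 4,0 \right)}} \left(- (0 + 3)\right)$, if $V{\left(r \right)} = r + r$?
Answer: $48 i \sqrt{37} \approx 291.97 i$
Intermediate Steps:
$x{\left(B,k \right)} = - 4 B$
$V{\left(r \right)} = 2 r$
$M{\left(E,W \right)} = - 2 E$ ($M{\left(E,W \right)} = 0 - 2 E = - 2 E$)
$x{\left(4,-3 \right)} \sqrt{3 + M{\left(5 \cdot 4,0 \right)}} \left(- (0 + 3)\right) = \left(-4\right) 4 \sqrt{3 - 2 \cdot 5 \cdot 4} \left(- (0 + 3)\right) = - 16 \sqrt{3 - 40} \left(\left(-1\right) 3\right) = - 16 \sqrt{3 - 40} \left(-3\right) = - 16 \sqrt{-37} \left(-3\right) = - 16 i \sqrt{37} \left(-3\right) = 48 i \sqrt{37}$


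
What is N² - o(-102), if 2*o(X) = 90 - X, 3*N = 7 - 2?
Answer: -839/9 ≈ -93.222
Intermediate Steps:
N = 5/3 (N = (7 - 2)/3 = (⅓)*5 = 5/3 ≈ 1.6667)
o(X) = 45 - X/2 (o(X) = (90 - X)/2 = 45 - X/2)
N² - o(-102) = (5/3)² - (45 - ½*(-102)) = 25/9 - (45 + 51) = 25/9 - 1*96 = 25/9 - 96 = -839/9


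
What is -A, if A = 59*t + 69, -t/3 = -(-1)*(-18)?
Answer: -3255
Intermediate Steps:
t = 54 (t = -(-3)*(-1*(-18)) = -(-3)*18 = -3*(-18) = 54)
A = 3255 (A = 59*54 + 69 = 3186 + 69 = 3255)
-A = -1*3255 = -3255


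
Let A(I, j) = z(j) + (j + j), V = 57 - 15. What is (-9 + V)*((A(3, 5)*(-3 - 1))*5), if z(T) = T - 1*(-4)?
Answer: -12540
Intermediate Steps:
z(T) = 4 + T (z(T) = T + 4 = 4 + T)
V = 42
A(I, j) = 4 + 3*j (A(I, j) = (4 + j) + (j + j) = (4 + j) + 2*j = 4 + 3*j)
(-9 + V)*((A(3, 5)*(-3 - 1))*5) = (-9 + 42)*(((4 + 3*5)*(-3 - 1))*5) = 33*(((4 + 15)*(-4))*5) = 33*((19*(-4))*5) = 33*(-76*5) = 33*(-380) = -12540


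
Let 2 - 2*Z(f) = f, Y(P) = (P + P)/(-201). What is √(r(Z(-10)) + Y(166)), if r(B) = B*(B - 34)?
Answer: 10*I*√68541/201 ≈ 13.025*I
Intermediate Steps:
Y(P) = -2*P/201 (Y(P) = (2*P)*(-1/201) = -2*P/201)
Z(f) = 1 - f/2
r(B) = B*(-34 + B)
√(r(Z(-10)) + Y(166)) = √((1 - ½*(-10))*(-34 + (1 - ½*(-10))) - 2/201*166) = √((1 + 5)*(-34 + (1 + 5)) - 332/201) = √(6*(-34 + 6) - 332/201) = √(6*(-28) - 332/201) = √(-168 - 332/201) = √(-34100/201) = 10*I*√68541/201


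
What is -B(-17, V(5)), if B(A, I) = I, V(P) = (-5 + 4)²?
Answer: -1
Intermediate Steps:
V(P) = 1 (V(P) = (-1)² = 1)
-B(-17, V(5)) = -1*1 = -1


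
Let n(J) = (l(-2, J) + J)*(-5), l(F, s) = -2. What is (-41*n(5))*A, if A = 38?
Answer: 23370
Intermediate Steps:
n(J) = 10 - 5*J (n(J) = (-2 + J)*(-5) = 10 - 5*J)
(-41*n(5))*A = -41*(10 - 5*5)*38 = -41*(10 - 25)*38 = -41*(-15)*38 = 615*38 = 23370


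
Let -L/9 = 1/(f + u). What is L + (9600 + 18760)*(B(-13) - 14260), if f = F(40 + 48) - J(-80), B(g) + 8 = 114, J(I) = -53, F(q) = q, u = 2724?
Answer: -383344105203/955 ≈ -4.0141e+8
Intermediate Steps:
B(g) = 106 (B(g) = -8 + 114 = 106)
f = 141 (f = (40 + 48) - 1*(-53) = 88 + 53 = 141)
L = -3/955 (L = -9/(141 + 2724) = -9/2865 = -9*1/2865 = -3/955 ≈ -0.0031414)
L + (9600 + 18760)*(B(-13) - 14260) = -3/955 + (9600 + 18760)*(106 - 14260) = -3/955 + 28360*(-14154) = -3/955 - 401407440 = -383344105203/955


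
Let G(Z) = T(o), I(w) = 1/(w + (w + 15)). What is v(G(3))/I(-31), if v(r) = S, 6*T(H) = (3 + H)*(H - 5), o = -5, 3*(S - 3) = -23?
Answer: 658/3 ≈ 219.33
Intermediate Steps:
S = -14/3 (S = 3 + (1/3)*(-23) = 3 - 23/3 = -14/3 ≈ -4.6667)
I(w) = 1/(15 + 2*w) (I(w) = 1/(w + (15 + w)) = 1/(15 + 2*w))
T(H) = (-5 + H)*(3 + H)/6 (T(H) = ((3 + H)*(H - 5))/6 = ((3 + H)*(-5 + H))/6 = ((-5 + H)*(3 + H))/6 = (-5 + H)*(3 + H)/6)
G(Z) = 10/3 (G(Z) = -5/2 - 1/3*(-5) + (1/6)*(-5)**2 = -5/2 + 5/3 + (1/6)*25 = -5/2 + 5/3 + 25/6 = 10/3)
v(r) = -14/3
v(G(3))/I(-31) = -14/(3*(1/(15 + 2*(-31)))) = -14/(3*(1/(15 - 62))) = -14/(3*(1/(-47))) = -14/(3*(-1/47)) = -14/3*(-47) = 658/3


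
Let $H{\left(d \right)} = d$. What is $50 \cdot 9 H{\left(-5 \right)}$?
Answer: $-2250$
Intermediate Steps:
$50 \cdot 9 H{\left(-5 \right)} = 50 \cdot 9 \left(-5\right) = 450 \left(-5\right) = -2250$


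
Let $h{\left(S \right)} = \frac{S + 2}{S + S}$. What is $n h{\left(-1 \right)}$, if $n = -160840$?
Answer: $80420$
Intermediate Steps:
$h{\left(S \right)} = \frac{2 + S}{2 S}$
$n h{\left(-1 \right)} = - 160840 \frac{2 - 1}{2 \left(-1\right)} = - 160840 \cdot \frac{1}{2} \left(-1\right) 1 = \left(-160840\right) \left(- \frac{1}{2}\right) = 80420$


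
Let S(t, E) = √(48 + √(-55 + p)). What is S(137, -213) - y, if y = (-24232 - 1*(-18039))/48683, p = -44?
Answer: 6193/48683 + √(48 + 3*I*√11) ≈ 7.0921 + 0.71428*I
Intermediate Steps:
y = -6193/48683 (y = (-24232 + 18039)*(1/48683) = -6193*1/48683 = -6193/48683 ≈ -0.12721)
S(t, E) = √(48 + 3*I*√11) (S(t, E) = √(48 + √(-55 - 44)) = √(48 + √(-99)) = √(48 + 3*I*√11))
S(137, -213) - y = √(48 + 3*I*√11) - 1*(-6193/48683) = √(48 + 3*I*√11) + 6193/48683 = 6193/48683 + √(48 + 3*I*√11)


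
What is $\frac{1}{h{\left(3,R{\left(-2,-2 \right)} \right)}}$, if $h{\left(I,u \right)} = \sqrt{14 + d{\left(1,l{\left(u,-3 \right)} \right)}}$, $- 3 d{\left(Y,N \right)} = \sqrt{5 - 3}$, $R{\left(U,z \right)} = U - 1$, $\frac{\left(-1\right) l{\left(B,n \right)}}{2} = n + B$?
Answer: $\frac{\sqrt{3}}{\sqrt{42 - \sqrt{2}}} \approx 0.27188$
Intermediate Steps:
$l{\left(B,n \right)} = - 2 B - 2 n$ ($l{\left(B,n \right)} = - 2 \left(n + B\right) = - 2 \left(B + n\right) = - 2 B - 2 n$)
$R{\left(U,z \right)} = -1 + U$ ($R{\left(U,z \right)} = U - 1 = -1 + U$)
$d{\left(Y,N \right)} = - \frac{\sqrt{2}}{3}$ ($d{\left(Y,N \right)} = - \frac{\sqrt{5 - 3}}{3} = - \frac{\sqrt{2}}{3}$)
$h{\left(I,u \right)} = \sqrt{14 - \frac{\sqrt{2}}{3}}$
$\frac{1}{h{\left(3,R{\left(-2,-2 \right)} \right)}} = \frac{1}{\frac{1}{3} \sqrt{126 - 3 \sqrt{2}}} = \frac{3}{\sqrt{126 - 3 \sqrt{2}}}$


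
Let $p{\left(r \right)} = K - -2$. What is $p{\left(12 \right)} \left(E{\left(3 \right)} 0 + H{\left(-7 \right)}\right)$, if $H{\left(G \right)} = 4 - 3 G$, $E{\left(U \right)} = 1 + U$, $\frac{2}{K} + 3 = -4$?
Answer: $\frac{300}{7} \approx 42.857$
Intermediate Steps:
$K = - \frac{2}{7}$ ($K = \frac{2}{-3 - 4} = \frac{2}{-7} = 2 \left(- \frac{1}{7}\right) = - \frac{2}{7} \approx -0.28571$)
$p{\left(r \right)} = \frac{12}{7}$ ($p{\left(r \right)} = - \frac{2}{7} - -2 = - \frac{2}{7} + 2 = \frac{12}{7}$)
$p{\left(12 \right)} \left(E{\left(3 \right)} 0 + H{\left(-7 \right)}\right) = \frac{12 \left(\left(1 + 3\right) 0 + \left(4 - -21\right)\right)}{7} = \frac{12 \left(4 \cdot 0 + \left(4 + 21\right)\right)}{7} = \frac{12 \left(0 + 25\right)}{7} = \frac{12}{7} \cdot 25 = \frac{300}{7}$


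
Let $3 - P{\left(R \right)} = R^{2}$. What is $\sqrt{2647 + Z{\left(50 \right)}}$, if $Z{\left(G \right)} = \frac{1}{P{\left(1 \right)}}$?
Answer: $\frac{\sqrt{10590}}{2} \approx 51.454$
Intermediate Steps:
$P{\left(R \right)} = 3 - R^{2}$
$Z{\left(G \right)} = \frac{1}{2}$ ($Z{\left(G \right)} = \frac{1}{3 - 1^{2}} = \frac{1}{3 - 1} = \frac{1}{2}$)
$\sqrt{2647 + Z{\left(50 \right)}} = \sqrt{2647 + \frac{1}{2}} = \sqrt{\frac{5295}{2}} = \frac{\sqrt{10590}}{2}$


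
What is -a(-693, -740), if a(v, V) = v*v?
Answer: -480249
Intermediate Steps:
a(v, V) = v²
-a(-693, -740) = -1*(-693)² = -1*480249 = -480249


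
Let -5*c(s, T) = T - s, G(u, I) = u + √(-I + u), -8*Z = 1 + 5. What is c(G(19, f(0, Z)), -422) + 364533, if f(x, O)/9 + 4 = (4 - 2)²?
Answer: 1823106/5 + √19/5 ≈ 3.6462e+5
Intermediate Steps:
Z = -¾ (Z = -(1 + 5)/8 = -⅛*6 = -¾ ≈ -0.75000)
f(x, O) = 0 (f(x, O) = -36 + 9*(4 - 2)² = -36 + 9*2² = -36 + 9*4 = -36 + 36 = 0)
G(u, I) = u + √(u - I)
c(s, T) = -T/5 + s/5 (c(s, T) = -(T - s)/5 = -T/5 + s/5)
c(G(19, f(0, Z)), -422) + 364533 = (-⅕*(-422) + (19 + √(19 - 1*0))/5) + 364533 = (422/5 + (19 + √(19 + 0))/5) + 364533 = (422/5 + (19 + √19)/5) + 364533 = (422/5 + (19/5 + √19/5)) + 364533 = (441/5 + √19/5) + 364533 = 1823106/5 + √19/5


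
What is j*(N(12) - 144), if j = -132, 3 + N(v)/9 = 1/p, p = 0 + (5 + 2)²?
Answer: 1104840/49 ≈ 22548.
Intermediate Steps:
p = 49 (p = 0 + 7² = 0 + 49 = 49)
N(v) = -1314/49 (N(v) = -27 + 9/49 = -1314/49)
j*(N(12) - 144) = -132*(-1314/49 - 144) = -132*(-8370/49) = 1104840/49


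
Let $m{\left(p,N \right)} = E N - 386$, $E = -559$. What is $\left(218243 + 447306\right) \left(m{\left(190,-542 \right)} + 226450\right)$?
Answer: $352103374058$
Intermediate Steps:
$m{\left(p,N \right)} = -386 - 559 N$ ($m{\left(p,N \right)} = - 559 N - 386 = -386 - 559 N$)
$\left(218243 + 447306\right) \left(m{\left(190,-542 \right)} + 226450\right) = \left(218243 + 447306\right) \left(\left(-386 - -302978\right) + 226450\right) = 665549 \left(\left(-386 + 302978\right) + 226450\right) = 665549 \left(302592 + 226450\right) = 665549 \cdot 529042 = 352103374058$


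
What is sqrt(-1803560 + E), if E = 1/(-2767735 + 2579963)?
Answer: I*sqrt(15897625701192703)/93886 ≈ 1343.0*I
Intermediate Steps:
E = -1/187772 (E = 1/(-187772) = -1/187772 ≈ -5.3256e-6)
sqrt(-1803560 + E) = sqrt(-1803560 - 1/187772) = sqrt(-338658068321/187772) = I*sqrt(15897625701192703)/93886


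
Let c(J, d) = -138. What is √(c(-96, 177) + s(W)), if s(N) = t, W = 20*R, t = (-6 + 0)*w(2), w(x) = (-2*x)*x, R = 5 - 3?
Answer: 3*I*√10 ≈ 9.4868*I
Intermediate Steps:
R = 2
w(x) = -2*x²
t = 48 (t = (-6 + 0)*(-2*2²) = -(-12)*4 = -6*(-8) = 48)
W = 40 (W = 20*2 = 40)
s(N) = 48
√(c(-96, 177) + s(W)) = √(-138 + 48) = √(-90) = 3*I*√10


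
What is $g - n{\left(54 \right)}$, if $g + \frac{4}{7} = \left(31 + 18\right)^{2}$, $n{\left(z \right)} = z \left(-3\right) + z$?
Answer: $\frac{17559}{7} \approx 2508.4$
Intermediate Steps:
$n{\left(z \right)} = - 2 z$ ($n{\left(z \right)} = - 3 z + z = - 2 z$)
$g = \frac{16803}{7}$ ($g = - \frac{4}{7} + \left(31 + 18\right)^{2} = - \frac{4}{7} + 49^{2} = - \frac{4}{7} + 2401 = \frac{16803}{7} \approx 2400.4$)
$g - n{\left(54 \right)} = \frac{16803}{7} - \left(-2\right) 54 = \frac{16803}{7} - -108 = \frac{16803}{7} + 108 = \frac{17559}{7}$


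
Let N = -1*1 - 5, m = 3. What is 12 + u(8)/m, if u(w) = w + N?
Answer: 38/3 ≈ 12.667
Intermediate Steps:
N = -6 (N = -1 - 5 = -6)
u(w) = -6 + w (u(w) = w - 6 = -6 + w)
12 + u(8)/m = 12 + (-6 + 8)/3 = 12 + (1/3)*2 = 12 + 2/3 = 38/3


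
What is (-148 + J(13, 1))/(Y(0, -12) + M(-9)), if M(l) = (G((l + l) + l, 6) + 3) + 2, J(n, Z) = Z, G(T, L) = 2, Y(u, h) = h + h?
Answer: 147/17 ≈ 8.6471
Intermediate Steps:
Y(u, h) = 2*h
M(l) = 7 (M(l) = (2 + 3) + 2 = 5 + 2 = 7)
(-148 + J(13, 1))/(Y(0, -12) + M(-9)) = (-148 + 1)/(2*(-12) + 7) = -147/(-24 + 7) = -147/(-17) = -1/17*(-147) = 147/17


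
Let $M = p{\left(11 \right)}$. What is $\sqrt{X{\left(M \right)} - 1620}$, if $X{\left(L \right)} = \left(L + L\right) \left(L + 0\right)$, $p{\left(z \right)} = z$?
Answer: $i \sqrt{1378} \approx 37.121 i$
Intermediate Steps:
$M = 11$
$X{\left(L \right)} = 2 L^{2}$ ($X{\left(L \right)} = 2 L L = 2 L^{2}$)
$\sqrt{X{\left(M \right)} - 1620} = \sqrt{2 \cdot 11^{2} - 1620} = \sqrt{2 \cdot 121 - 1620} = \sqrt{242 - 1620} = \sqrt{-1378} = i \sqrt{1378}$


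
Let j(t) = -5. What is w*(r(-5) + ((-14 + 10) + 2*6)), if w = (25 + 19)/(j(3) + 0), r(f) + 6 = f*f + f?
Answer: -968/5 ≈ -193.60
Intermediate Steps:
r(f) = -6 + f + f² (r(f) = -6 + (f*f + f) = -6 + (f² + f) = -6 + (f + f²) = -6 + f + f²)
w = -44/5 (w = (25 + 19)/(-5 + 0) = 44/(-5) = 44*(-⅕) = -44/5 ≈ -8.8000)
w*(r(-5) + ((-14 + 10) + 2*6)) = -44*((-6 - 5 + (-5)²) + ((-14 + 10) + 2*6))/5 = -44*((-6 - 5 + 25) + (-4 + 12))/5 = -44*(14 + 8)/5 = -44/5*22 = -968/5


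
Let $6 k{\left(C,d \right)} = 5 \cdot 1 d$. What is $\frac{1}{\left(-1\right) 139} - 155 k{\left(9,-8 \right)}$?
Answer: $\frac{430897}{417} \approx 1033.3$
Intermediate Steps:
$k{\left(C,d \right)} = \frac{5 d}{6}$ ($k{\left(C,d \right)} = \frac{5 \cdot 1 d}{6} = \frac{5 d}{6}$)
$\frac{1}{\left(-1\right) 139} - 155 k{\left(9,-8 \right)} = \frac{1}{\left(-1\right) 139} - 155 \cdot \frac{5}{6} \left(-8\right) = \frac{1}{-139} - - \frac{3100}{3} = - \frac{1}{139} + \frac{3100}{3} = \frac{430897}{417}$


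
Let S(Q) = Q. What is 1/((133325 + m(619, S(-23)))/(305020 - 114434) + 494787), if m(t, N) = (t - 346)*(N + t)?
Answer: 190586/94299771215 ≈ 2.0211e-6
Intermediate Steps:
m(t, N) = (-346 + t)*(N + t)
1/((133325 + m(619, S(-23)))/(305020 - 114434) + 494787) = 1/((133325 + (619² - 346*(-23) - 346*619 - 23*619))/(305020 - 114434) + 494787) = 1/((133325 + (383161 + 7958 - 214174 - 14237))/190586 + 494787) = 1/((133325 + 162708)*(1/190586) + 494787) = 1/(296033*(1/190586) + 494787) = 1/(296033/190586 + 494787) = 1/(94299771215/190586) = 190586/94299771215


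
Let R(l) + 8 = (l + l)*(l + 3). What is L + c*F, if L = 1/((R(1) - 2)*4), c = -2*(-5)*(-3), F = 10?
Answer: -2401/8 ≈ -300.13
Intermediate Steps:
R(l) = -8 + 2*l*(3 + l) (R(l) = -8 + (l + l)*(l + 3) = -8 + (2*l)*(3 + l) = -8 + 2*l*(3 + l))
c = -30 (c = 10*(-3) = -30)
L = -⅛ (L = 1/(((-8 + 2*1² + 6*1) - 2)*4) = 1/(((-8 + 2*1 + 6) - 2)*4) = 1/(((-8 + 2 + 6) - 2)*4) = 1/((0 - 2)*4) = 1/(-2*4) = 1/(-8) = -⅛ ≈ -0.12500)
L + c*F = -⅛ - 30*10 = -⅛ - 300 = -2401/8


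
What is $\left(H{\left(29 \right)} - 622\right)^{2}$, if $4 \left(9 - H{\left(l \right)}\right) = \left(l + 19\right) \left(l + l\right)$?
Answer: $1713481$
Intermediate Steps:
$H{\left(l \right)} = 9 - \frac{l \left(19 + l\right)}{2}$ ($H{\left(l \right)} = 9 - \frac{\left(l + 19\right) \left(l + l\right)}{4} = 9 - \frac{\left(19 + l\right) 2 l}{4} = 9 - \frac{2 l \left(19 + l\right)}{4} = 9 - \frac{l \left(19 + l\right)}{2}$)
$\left(H{\left(29 \right)} - 622\right)^{2} = \left(\left(9 - \frac{551}{2} - \frac{29^{2}}{2}\right) - 622\right)^{2} = \left(\left(9 - \frac{551}{2} - \frac{841}{2}\right) - 622\right)^{2} = \left(-687 - 622\right)^{2} = \left(-1309\right)^{2} = 1713481$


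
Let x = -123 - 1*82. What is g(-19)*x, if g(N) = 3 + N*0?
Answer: -615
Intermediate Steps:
g(N) = 3 (g(N) = 3 + 0 = 3)
x = -205 (x = -123 - 82 = -205)
g(-19)*x = 3*(-205) = -615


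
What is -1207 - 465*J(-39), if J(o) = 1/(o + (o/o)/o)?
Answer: -1818919/1522 ≈ -1195.1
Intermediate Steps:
J(o) = 1/(o + 1/o)
-1207 - 465*J(-39) = -1207 - (-18135)/(1 + (-39)**2) = -1207 - (-18135)/(1 + 1521) = -1207 - (-18135)/1522 = -1207 - 465*(-39/1522) = -1207 + 18135/1522 = -1818919/1522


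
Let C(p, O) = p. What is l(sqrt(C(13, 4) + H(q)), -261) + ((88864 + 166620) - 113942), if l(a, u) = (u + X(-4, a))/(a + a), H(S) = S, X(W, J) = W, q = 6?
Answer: 141542 - 265*sqrt(19)/38 ≈ 1.4151e+5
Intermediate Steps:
l(a, u) = (-4 + u)/(2*a) (l(a, u) = (u - 4)/(a + a) = (-4 + u)/((2*a)) = (-4 + u)*(1/(2*a)) = (-4 + u)/(2*a))
l(sqrt(C(13, 4) + H(q)), -261) + ((88864 + 166620) - 113942) = (-4 - 261)/(2*(sqrt(13 + 6))) + ((88864 + 166620) - 113942) = (1/2)*(-265)/sqrt(19) + (255484 - 113942) = (1/2)*(sqrt(19)/19)*(-265) + 141542 = -265*sqrt(19)/38 + 141542 = 141542 - 265*sqrt(19)/38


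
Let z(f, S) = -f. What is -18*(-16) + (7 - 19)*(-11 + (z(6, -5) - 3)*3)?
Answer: 744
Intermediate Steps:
-18*(-16) + (7 - 19)*(-11 + (z(6, -5) - 3)*3) = -18*(-16) + (7 - 19)*(-11 + (-1*6 - 3)*3) = 288 - 12*(-11 + (-6 - 3)*3) = 288 - 12*(-11 - 9*3) = 288 - 12*(-11 - 27) = 288 - 12*(-38) = 288 + 456 = 744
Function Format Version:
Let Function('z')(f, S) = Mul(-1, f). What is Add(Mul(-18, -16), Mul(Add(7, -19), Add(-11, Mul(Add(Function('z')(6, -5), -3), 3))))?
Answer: 744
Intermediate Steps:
Add(Mul(-18, -16), Mul(Add(7, -19), Add(-11, Mul(Add(Function('z')(6, -5), -3), 3)))) = Add(Mul(-18, -16), Mul(Add(7, -19), Add(-11, Mul(Add(Mul(-1, 6), -3), 3)))) = Add(288, Mul(-12, Add(-11, Mul(Add(-6, -3), 3)))) = Add(288, Mul(-12, Add(-11, Mul(-9, 3)))) = Add(288, Mul(-12, Add(-11, -27))) = Add(288, Mul(-12, -38)) = Add(288, 456) = 744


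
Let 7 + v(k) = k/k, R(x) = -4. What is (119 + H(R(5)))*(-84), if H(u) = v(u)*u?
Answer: -12012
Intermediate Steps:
v(k) = -6 (v(k) = -7 + k/k = -7 + 1 = -6)
H(u) = -6*u
(119 + H(R(5)))*(-84) = (119 - 6*(-4))*(-84) = (119 + 24)*(-84) = 143*(-84) = -12012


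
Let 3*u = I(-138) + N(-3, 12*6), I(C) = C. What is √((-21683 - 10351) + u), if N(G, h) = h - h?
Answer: 4*I*√2005 ≈ 179.11*I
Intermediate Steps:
N(G, h) = 0
u = -46 (u = (-138 + 0)/3 = (⅓)*(-138) = -46)
√((-21683 - 10351) + u) = √((-21683 - 10351) - 46) = √(-32034 - 46) = √(-32080) = 4*I*√2005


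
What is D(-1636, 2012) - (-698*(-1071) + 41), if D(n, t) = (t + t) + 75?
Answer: -743500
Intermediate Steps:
D(n, t) = 75 + 2*t (D(n, t) = 2*t + 75 = 75 + 2*t)
D(-1636, 2012) - (-698*(-1071) + 41) = (75 + 2*2012) - (-698*(-1071) + 41) = (75 + 4024) - (747558 + 41) = 4099 - 1*747599 = 4099 - 747599 = -743500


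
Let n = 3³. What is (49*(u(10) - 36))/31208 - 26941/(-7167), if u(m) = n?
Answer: 837614081/223667736 ≈ 3.7449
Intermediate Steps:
n = 27
u(m) = 27
(49*(u(10) - 36))/31208 - 26941/(-7167) = (49*(27 - 36))/31208 - 26941/(-7167) = (49*(-9))*(1/31208) - 26941*(-1/7167) = -441*1/31208 + 26941/7167 = -441/31208 + 26941/7167 = 837614081/223667736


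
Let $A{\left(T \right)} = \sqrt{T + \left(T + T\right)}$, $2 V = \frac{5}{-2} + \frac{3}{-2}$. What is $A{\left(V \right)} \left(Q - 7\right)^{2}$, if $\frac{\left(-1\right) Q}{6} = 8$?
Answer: $3025 i \sqrt{6} \approx 7409.7 i$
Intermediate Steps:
$Q = -48$ ($Q = \left(-6\right) 8 = -48$)
$V = -2$ ($V = \frac{\frac{5}{-2} + \frac{3}{-2}}{2} = \frac{5 \left(- \frac{1}{2}\right) + 3 \left(- \frac{1}{2}\right)}{2} = \frac{- \frac{5}{2} - \frac{3}{2}}{2} = \frac{1}{2} \left(-4\right) = -2$)
$A{\left(T \right)} = \sqrt{3} \sqrt{T}$ ($A{\left(T \right)} = \sqrt{T + 2 T} = \sqrt{3 T} = \sqrt{3} \sqrt{T}$)
$A{\left(V \right)} \left(Q - 7\right)^{2} = \sqrt{3} \sqrt{-2} \left(-48 - 7\right)^{2} = \sqrt{3} i \sqrt{2} \left(-55\right)^{2} = i \sqrt{6} \cdot 3025 = 3025 i \sqrt{6}$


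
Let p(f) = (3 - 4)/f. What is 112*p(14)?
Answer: -8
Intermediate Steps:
p(f) = -1/f
112*p(14) = 112*(-1/14) = -8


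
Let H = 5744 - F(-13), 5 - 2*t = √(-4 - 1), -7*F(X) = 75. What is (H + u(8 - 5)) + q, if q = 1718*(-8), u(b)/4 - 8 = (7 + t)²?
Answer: -53209/7 - 38*I*√5 ≈ -7601.3 - 84.971*I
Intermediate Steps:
F(X) = -75/7 (F(X) = -⅐*75 = -75/7)
t = 5/2 - I*√5/2 (t = 5/2 - √(-4 - 1)/2 = 5/2 - I*√5/2 ≈ 2.5 - 1.118*I)
u(b) = 32 + 4*(19/2 - I*√5/2)² (u(b) = 32 + 4*(7 + (5/2 - I*√5/2))² = 32 + 4*(19/2 - I*√5/2)²)
H = 40283/7 (H = 5744 - 1*(-75/7) = 5744 + 75/7 = 40283/7 ≈ 5754.7)
q = -13744
(H + u(8 - 5)) + q = (40283/7 + (388 - 38*I*√5)) - 13744 = (42999/7 - 38*I*√5) - 13744 = -53209/7 - 38*I*√5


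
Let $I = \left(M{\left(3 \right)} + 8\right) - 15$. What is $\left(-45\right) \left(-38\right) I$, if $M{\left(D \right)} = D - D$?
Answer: $-11970$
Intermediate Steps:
$M{\left(D \right)} = 0$
$I = -7$ ($I = \left(0 + 8\right) - 15 = 8 - 15 = -7$)
$\left(-45\right) \left(-38\right) I = \left(-45\right) \left(-38\right) \left(-7\right) = 1710 \left(-7\right) = -11970$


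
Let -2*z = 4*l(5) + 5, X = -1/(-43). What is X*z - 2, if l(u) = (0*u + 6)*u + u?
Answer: -317/86 ≈ -3.6860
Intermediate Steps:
l(u) = 7*u (l(u) = (0 + 6)*u + u = 6*u + u = 7*u)
X = 1/43 (X = -1*(-1/43) = 1/43 ≈ 0.023256)
z = -145/2 (z = -(4*(7*5) + 5)/2 = -(4*35 + 5)/2 = -(140 + 5)/2 = -1/2*145 = -145/2 ≈ -72.500)
X*z - 2 = (1/43)*(-145/2) - 2 = -145/86 - 2 = -317/86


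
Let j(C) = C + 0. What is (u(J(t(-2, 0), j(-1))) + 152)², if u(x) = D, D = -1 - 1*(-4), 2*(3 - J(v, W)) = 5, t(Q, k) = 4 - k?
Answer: 24025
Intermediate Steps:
j(C) = C
J(v, W) = ½ (J(v, W) = 3 - ½*5 = 3 - 5/2 = ½)
D = 3 (D = -1 + 4 = 3)
u(x) = 3
(u(J(t(-2, 0), j(-1))) + 152)² = (3 + 152)² = 155² = 24025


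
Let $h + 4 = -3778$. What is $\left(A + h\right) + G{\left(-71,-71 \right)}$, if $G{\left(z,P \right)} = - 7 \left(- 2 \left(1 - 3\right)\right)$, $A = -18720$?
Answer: $-22530$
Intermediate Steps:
$h = -3782$ ($h = -4 - 3778 = -3782$)
$G{\left(z,P \right)} = -28$ ($G{\left(z,P \right)} = - 7 \left(\left(-2\right) \left(-2\right)\right) = \left(-7\right) 4 = -28$)
$\left(A + h\right) + G{\left(-71,-71 \right)} = \left(-18720 - 3782\right) - 28 = -22502 - 28 = -22530$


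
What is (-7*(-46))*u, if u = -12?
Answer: -3864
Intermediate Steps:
(-7*(-46))*u = -7*(-46)*(-12) = 322*(-12) = -3864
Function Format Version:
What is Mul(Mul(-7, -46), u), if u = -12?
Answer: -3864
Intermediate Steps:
Mul(Mul(-7, -46), u) = Mul(Mul(-7, -46), -12) = Mul(322, -12) = -3864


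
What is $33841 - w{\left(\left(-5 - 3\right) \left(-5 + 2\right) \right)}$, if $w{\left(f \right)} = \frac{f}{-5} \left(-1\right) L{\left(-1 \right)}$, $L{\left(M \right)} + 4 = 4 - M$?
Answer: $\frac{169181}{5} \approx 33836.0$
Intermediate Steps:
$L{\left(M \right)} = - M$ ($L{\left(M \right)} = -4 - \left(-4 + M\right) = - M$)
$w{\left(f \right)} = \frac{f}{5}$ ($w{\left(f \right)} = \frac{f}{-5} \left(-1\right) \left(\left(-1\right) \left(-1\right)\right) = f \left(- \frac{1}{5}\right) \left(-1\right) 1 = - \frac{f}{5} \left(-1\right) 1 = \frac{f}{5} \cdot 1 = \frac{f}{5}$)
$33841 - w{\left(\left(-5 - 3\right) \left(-5 + 2\right) \right)} = 33841 - \frac{\left(-5 - 3\right) \left(-5 + 2\right)}{5} = 33841 - \frac{\left(-8\right) \left(-3\right)}{5} = 33841 - \frac{1}{5} \cdot 24 = 33841 - \frac{24}{5} = \frac{169181}{5}$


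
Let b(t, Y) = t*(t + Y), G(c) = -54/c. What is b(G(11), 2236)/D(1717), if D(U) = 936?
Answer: -36813/3146 ≈ -11.702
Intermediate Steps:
b(t, Y) = t*(Y + t)
b(G(11), 2236)/D(1717) = ((-54/11)*(2236 - 54/11))/936 = ((-54*1/11)*(2236 - 54*1/11))*(1/936) = -54*(2236 - 54/11)/11*(1/936) = -54/11*24542/11*(1/936) = -1325268/121*1/936 = -36813/3146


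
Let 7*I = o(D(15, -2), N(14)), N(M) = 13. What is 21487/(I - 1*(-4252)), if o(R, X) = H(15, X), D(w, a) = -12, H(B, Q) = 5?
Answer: 150409/29769 ≈ 5.0525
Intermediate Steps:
o(R, X) = 5
I = 5/7 (I = (1/7)*5 = 5/7 ≈ 0.71429)
21487/(I - 1*(-4252)) = 21487/(5/7 - 1*(-4252)) = 21487/(5/7 + 4252) = 21487/(29769/7) = 21487*(7/29769) = 150409/29769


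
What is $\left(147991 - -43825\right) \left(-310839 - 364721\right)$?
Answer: $-129583216960$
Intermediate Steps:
$\left(147991 - -43825\right) \left(-310839 - 364721\right) = \left(147991 + \left(-143418 + 187243\right)\right) \left(-675560\right) = \left(147991 + 43825\right) \left(-675560\right) = 191816 \left(-675560\right) = -129583216960$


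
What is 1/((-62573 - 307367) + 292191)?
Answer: -1/77749 ≈ -1.2862e-5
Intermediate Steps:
1/((-62573 - 307367) + 292191) = 1/(-369940 + 292191) = 1/(-77749) = -1/77749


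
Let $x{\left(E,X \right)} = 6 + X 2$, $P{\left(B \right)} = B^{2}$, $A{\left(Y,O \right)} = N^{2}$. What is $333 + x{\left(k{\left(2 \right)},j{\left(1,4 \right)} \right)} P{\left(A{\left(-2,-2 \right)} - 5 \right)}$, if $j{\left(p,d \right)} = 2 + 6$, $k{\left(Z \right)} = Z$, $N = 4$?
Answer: $2995$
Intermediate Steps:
$A{\left(Y,O \right)} = 16$ ($A{\left(Y,O \right)} = 4^{2} = 16$)
$j{\left(p,d \right)} = 8$
$x{\left(E,X \right)} = 6 + 2 X$
$333 + x{\left(k{\left(2 \right)},j{\left(1,4 \right)} \right)} P{\left(A{\left(-2,-2 \right)} - 5 \right)} = 333 + \left(6 + 2 \cdot 8\right) \left(16 - 5\right)^{2} = 333 + \left(6 + 16\right) \left(16 - 5\right)^{2} = 333 + 22 \cdot 11^{2} = 333 + 22 \cdot 121 = 333 + 2662 = 2995$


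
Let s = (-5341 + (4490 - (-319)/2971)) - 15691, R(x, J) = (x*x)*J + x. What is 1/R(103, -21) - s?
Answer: 10944117913647/661600106 ≈ 16542.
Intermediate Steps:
R(x, J) = x + J*x² (R(x, J) = x²*J + x = J*x² + x = x + J*x²)
s = -49145963/2971 (s = (-5341 + (4490 - (-319)/2971)) - 15691 = (-5341 + (4490 - 1*(-319/2971))) - 15691 = (-5341 + (4490 + 319/2971)) - 15691 = (-5341 + 13340109/2971) - 15691 = -2528002/2971 - 15691 = -49145963/2971 ≈ -16542.)
1/R(103, -21) - s = 1/(103*(1 - 21*103)) - 1*(-49145963/2971) = 1/(103*(1 - 2163)) + 49145963/2971 = 1/(103*(-2162)) + 49145963/2971 = 1/(-222686) + 49145963/2971 = -1/222686 + 49145963/2971 = 10944117913647/661600106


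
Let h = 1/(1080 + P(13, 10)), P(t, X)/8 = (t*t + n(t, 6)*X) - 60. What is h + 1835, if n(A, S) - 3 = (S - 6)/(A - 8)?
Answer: 4022321/2192 ≈ 1835.0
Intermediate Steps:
n(A, S) = 3 + (-6 + S)/(-8 + A) (n(A, S) = 3 + (S - 6)/(A - 8) = 3 + (-6 + S)/(-8 + A))
P(t, X) = -480 + 8*t² + 8*X*(-24 + 3*t)/(-8 + t) (P(t, X) = 8*((t*t + ((-30 + 6 + 3*t)/(-8 + t))*X) - 60) = 8*((t² + ((-24 + 3*t)/(-8 + t))*X) - 60) = 8*((t² + X*(-24 + 3*t)/(-8 + t)) - 60) = 8*(-60 + t² + X*(-24 + 3*t)/(-8 + t)) = -480 + 8*t² + 8*X*(-24 + 3*t)/(-8 + t))
h = 1/2192 (h = 1/(1080 + (-480 + 8*13² + 24*10)) = 1/(1080 + (-480 + 8*169 + 240)) = 1/(1080 + (-480 + 1352 + 240)) = 1/(1080 + 1112) = 1/2192 ≈ 0.00045620)
h + 1835 = 1/2192 + 1835 = 4022321/2192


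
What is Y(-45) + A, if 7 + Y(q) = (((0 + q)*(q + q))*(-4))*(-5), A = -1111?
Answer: 79882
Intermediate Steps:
Y(q) = -7 + 40*q² (Y(q) = -7 + (((0 + q)*(q + q))*(-4))*(-5) = -7 + ((q*(2*q))*(-4))*(-5) = -7 + ((2*q²)*(-4))*(-5) = -7 - 8*q²*(-5) = -7 + 40*q²)
Y(-45) + A = (-7 + 40*(-45)²) - 1111 = (-7 + 40*2025) - 1111 = (-7 + 81000) - 1111 = 80993 - 1111 = 79882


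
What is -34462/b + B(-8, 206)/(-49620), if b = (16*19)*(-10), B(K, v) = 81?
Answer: 2849597/251408 ≈ 11.335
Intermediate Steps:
b = -3040 (b = 304*(-10) = -3040)
-34462/b + B(-8, 206)/(-49620) = -34462/(-3040) + 81/(-49620) = -34462*(-1/3040) + 81*(-1/49620) = 17231/1520 - 27/16540 = 2849597/251408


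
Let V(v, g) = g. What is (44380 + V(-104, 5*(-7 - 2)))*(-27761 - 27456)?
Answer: -2448045695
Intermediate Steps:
(44380 + V(-104, 5*(-7 - 2)))*(-27761 - 27456) = (44380 + 5*(-7 - 2))*(-27761 - 27456) = (44380 + 5*(-9))*(-55217) = (44380 - 45)*(-55217) = 44335*(-55217) = -2448045695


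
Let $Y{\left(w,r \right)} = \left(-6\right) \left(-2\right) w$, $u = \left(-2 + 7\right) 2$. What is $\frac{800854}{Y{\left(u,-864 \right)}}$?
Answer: $\frac{400427}{60} \approx 6673.8$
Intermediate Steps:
$u = 10$ ($u = 5 \cdot 2 = 10$)
$Y{\left(w,r \right)} = 12 w$
$\frac{800854}{Y{\left(u,-864 \right)}} = \frac{800854}{12 \cdot 10} = \frac{800854}{120} = 800854 \cdot \frac{1}{120} = \frac{400427}{60}$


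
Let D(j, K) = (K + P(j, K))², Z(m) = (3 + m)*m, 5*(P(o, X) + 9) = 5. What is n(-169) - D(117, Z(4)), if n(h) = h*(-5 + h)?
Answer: 29006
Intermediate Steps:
P(o, X) = -8 (P(o, X) = -9 + (⅕)*5 = -9 + 1 = -8)
Z(m) = m*(3 + m)
D(j, K) = (-8 + K)² (D(j, K) = (K - 8)² = (-8 + K)²)
n(-169) - D(117, Z(4)) = -169*(-5 - 169) - (-8 + 4*(3 + 4))² = -169*(-174) - (-8 + 4*7)² = 29406 - (-8 + 28)² = 29406 - 1*20² = 29406 - 1*400 = 29406 - 400 = 29006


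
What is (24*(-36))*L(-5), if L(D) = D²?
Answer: -21600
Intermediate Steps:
(24*(-36))*L(-5) = (24*(-36))*(-5)² = -864*25 = -21600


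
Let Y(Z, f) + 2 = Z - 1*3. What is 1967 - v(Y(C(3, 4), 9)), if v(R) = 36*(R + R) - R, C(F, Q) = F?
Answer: 2109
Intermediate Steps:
Y(Z, f) = -5 + Z (Y(Z, f) = -2 + (Z - 1*3) = -2 + (Z - 3) = -2 + (-3 + Z) = -5 + Z)
v(R) = 71*R (v(R) = 36*(2*R) - R = 72*R - R = 71*R)
1967 - v(Y(C(3, 4), 9)) = 1967 - 71*(-5 + 3) = 1967 - 71*(-2) = 1967 - 1*(-142) = 1967 + 142 = 2109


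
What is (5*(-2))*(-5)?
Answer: 50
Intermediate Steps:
(5*(-2))*(-5) = -10*(-5) = 50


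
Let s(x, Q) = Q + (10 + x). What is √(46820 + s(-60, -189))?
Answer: √46581 ≈ 215.83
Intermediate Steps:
s(x, Q) = 10 + Q + x
√(46820 + s(-60, -189)) = √(46820 + (10 - 189 - 60)) = √(46820 - 239) = √46581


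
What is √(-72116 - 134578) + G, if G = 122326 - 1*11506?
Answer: 110820 + 3*I*√22966 ≈ 1.1082e+5 + 454.64*I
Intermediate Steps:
G = 110820 (G = 122326 - 11506 = 110820)
√(-72116 - 134578) + G = √(-72116 - 134578) + 110820 = √(-206694) + 110820 = 3*I*√22966 + 110820 = 110820 + 3*I*√22966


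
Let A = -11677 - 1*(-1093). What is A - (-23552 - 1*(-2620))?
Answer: 10348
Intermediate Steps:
A = -10584 (A = -11677 + 1093 = -10584)
A - (-23552 - 1*(-2620)) = -10584 - (-23552 - 1*(-2620)) = -10584 - (-23552 + 2620) = -10584 - 1*(-20932) = -10584 + 20932 = 10348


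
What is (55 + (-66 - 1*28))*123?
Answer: -4797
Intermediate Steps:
(55 + (-66 - 1*28))*123 = (55 + (-66 - 28))*123 = (55 - 94)*123 = -39*123 = -4797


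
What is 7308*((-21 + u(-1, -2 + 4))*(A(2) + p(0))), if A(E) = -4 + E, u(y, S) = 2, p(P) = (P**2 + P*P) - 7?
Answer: 1249668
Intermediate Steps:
p(P) = -7 + 2*P**2 (p(P) = (P**2 + P**2) - 7 = 2*P**2 - 7 = -7 + 2*P**2)
7308*((-21 + u(-1, -2 + 4))*(A(2) + p(0))) = 7308*((-21 + 2)*((-4 + 2) + (-7 + 2*0**2))) = 7308*(-19*(-2 + (-7 + 2*0))) = 7308*(-19*(-2 + (-7 + 0))) = 7308*(-19*(-2 - 7)) = 7308*(-19*(-9)) = 7308*171 = 1249668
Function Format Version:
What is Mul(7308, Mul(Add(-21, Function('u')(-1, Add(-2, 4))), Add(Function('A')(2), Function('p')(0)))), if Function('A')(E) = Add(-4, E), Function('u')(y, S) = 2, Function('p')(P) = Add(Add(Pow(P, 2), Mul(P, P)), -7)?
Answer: 1249668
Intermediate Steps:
Function('p')(P) = Add(-7, Mul(2, Pow(P, 2))) (Function('p')(P) = Add(Add(Pow(P, 2), Pow(P, 2)), -7) = Add(Mul(2, Pow(P, 2)), -7) = Add(-7, Mul(2, Pow(P, 2))))
Mul(7308, Mul(Add(-21, Function('u')(-1, Add(-2, 4))), Add(Function('A')(2), Function('p')(0)))) = Mul(7308, Mul(Add(-21, 2), Add(Add(-4, 2), Add(-7, Mul(2, Pow(0, 2)))))) = Mul(7308, Mul(-19, Add(-2, Add(-7, Mul(2, 0))))) = Mul(7308, Mul(-19, Add(-2, Add(-7, 0)))) = Mul(7308, Mul(-19, Add(-2, -7))) = Mul(7308, Mul(-19, -9)) = Mul(7308, 171) = 1249668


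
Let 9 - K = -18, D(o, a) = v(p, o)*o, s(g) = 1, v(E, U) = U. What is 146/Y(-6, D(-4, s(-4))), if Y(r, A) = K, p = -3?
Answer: 146/27 ≈ 5.4074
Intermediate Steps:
D(o, a) = o² (D(o, a) = o*o = o²)
K = 27 (K = 9 - 1*(-18) = 9 + 18 = 27)
Y(r, A) = 27
146/Y(-6, D(-4, s(-4))) = 146/27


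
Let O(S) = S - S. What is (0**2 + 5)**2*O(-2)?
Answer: 0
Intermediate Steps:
O(S) = 0
(0**2 + 5)**2*O(-2) = (0**2 + 5)**2*0 = (0 + 5)**2*0 = 5**2*0 = 25*0 = 0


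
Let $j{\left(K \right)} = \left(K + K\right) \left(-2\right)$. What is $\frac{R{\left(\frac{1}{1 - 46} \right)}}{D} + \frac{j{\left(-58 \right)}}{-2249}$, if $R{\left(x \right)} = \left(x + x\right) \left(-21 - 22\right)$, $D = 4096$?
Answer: $- \frac{21284413}{207267840} \approx -0.10269$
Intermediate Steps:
$R{\left(x \right)} = - 86 x$ ($R{\left(x \right)} = 2 x \left(-43\right) = - 86 x$)
$j{\left(K \right)} = - 4 K$ ($j{\left(K \right)} = 2 K \left(-2\right) = - 4 K$)
$\frac{R{\left(\frac{1}{1 - 46} \right)}}{D} + \frac{j{\left(-58 \right)}}{-2249} = \frac{\left(-86\right) \frac{1}{1 - 46}}{4096} + \frac{\left(-4\right) \left(-58\right)}{-2249} = - \frac{86}{-45} \cdot \frac{1}{4096} + 232 \left(- \frac{1}{2249}\right) = \left(-86\right) \left(- \frac{1}{45}\right) \frac{1}{4096} - \frac{232}{2249} = \frac{86}{45} \cdot \frac{1}{4096} - \frac{232}{2249} = \frac{43}{92160} - \frac{232}{2249} = - \frac{21284413}{207267840}$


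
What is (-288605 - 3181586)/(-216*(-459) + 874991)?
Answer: -3470191/974135 ≈ -3.5623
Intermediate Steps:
(-288605 - 3181586)/(-216*(-459) + 874991) = -3470191/(99144 + 874991) = -3470191/974135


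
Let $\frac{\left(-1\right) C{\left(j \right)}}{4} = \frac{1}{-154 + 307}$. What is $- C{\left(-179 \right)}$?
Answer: $\frac{4}{153} \approx 0.026144$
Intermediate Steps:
$C{\left(j \right)} = - \frac{4}{153}$ ($C{\left(j \right)} = - \frac{4}{-154 + 307} = - \frac{4}{153}$)
$- C{\left(-179 \right)} = \left(-1\right) \left(- \frac{4}{153}\right) = \frac{4}{153}$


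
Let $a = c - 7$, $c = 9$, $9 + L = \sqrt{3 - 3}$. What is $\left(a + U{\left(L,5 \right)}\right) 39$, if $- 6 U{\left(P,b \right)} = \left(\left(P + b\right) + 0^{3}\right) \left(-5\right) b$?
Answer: $-572$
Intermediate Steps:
$L = -9$ ($L = -9 + \sqrt{3 - 3} = -9 + \sqrt{0} = -9 + 0 = -9$)
$a = 2$ ($a = 9 - 7 = 2$)
$U{\left(P,b \right)} = - \frac{b \left(- 5 P - 5 b\right)}{6}$ ($U{\left(P,b \right)} = - \frac{\left(\left(P + b\right) + 0^{3}\right) \left(-5\right) b}{6} = - \frac{\left(\left(P + b\right) + 0\right) \left(-5\right) b}{6} = - \frac{\left(P + b\right) \left(-5\right) b}{6} = - \frac{\left(- 5 P - 5 b\right) b}{6} = - \frac{b \left(- 5 P - 5 b\right)}{6}$)
$\left(a + U{\left(L,5 \right)}\right) 39 = \left(2 + \frac{5}{6} \cdot 5 \left(-9 + 5\right)\right) 39 = \left(2 + \frac{5}{6} \cdot 5 \left(-4\right)\right) 39 = \left(2 - \frac{50}{3}\right) 39 = \left(- \frac{44}{3}\right) 39 = -572$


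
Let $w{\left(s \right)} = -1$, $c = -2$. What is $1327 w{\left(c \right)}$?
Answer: $-1327$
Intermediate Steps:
$1327 w{\left(c \right)} = 1327 \left(-1\right) = -1327$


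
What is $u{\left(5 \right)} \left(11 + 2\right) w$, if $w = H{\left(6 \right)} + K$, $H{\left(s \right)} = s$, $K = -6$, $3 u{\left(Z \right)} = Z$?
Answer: $0$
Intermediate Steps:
$u{\left(Z \right)} = \frac{Z}{3}$
$w = 0$ ($w = 6 - 6 = 0$)
$u{\left(5 \right)} \left(11 + 2\right) w = \frac{1}{3} \cdot 5 \left(11 + 2\right) 0 = \frac{5}{3} \cdot 13 \cdot 0 = \frac{65}{3} \cdot 0 = 0$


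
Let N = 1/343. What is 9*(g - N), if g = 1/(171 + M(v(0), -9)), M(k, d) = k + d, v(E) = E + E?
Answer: 181/6174 ≈ 0.029316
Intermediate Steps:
N = 1/343 ≈ 0.0029155
v(E) = 2*E
M(k, d) = d + k
g = 1/162 (g = 1/(171 + (-9 + 2*0)) = 1/(171 + (-9 + 0)) = 1/(171 - 9) = 1/162 ≈ 0.0061728)
9*(g - N) = 9*(1/162 - 1*1/343) = 9*(1/162 - 1/343) = 9*(181/55566) = 181/6174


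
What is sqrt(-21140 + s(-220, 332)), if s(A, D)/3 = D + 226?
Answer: I*sqrt(19466) ≈ 139.52*I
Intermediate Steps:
s(A, D) = 678 + 3*D (s(A, D) = 3*(D + 226) = 3*(226 + D) = 678 + 3*D)
sqrt(-21140 + s(-220, 332)) = sqrt(-21140 + (678 + 3*332)) = sqrt(-21140 + (678 + 996)) = sqrt(-21140 + 1674) = sqrt(-19466) = I*sqrt(19466)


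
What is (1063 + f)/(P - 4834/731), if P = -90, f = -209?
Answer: -312137/35312 ≈ -8.8394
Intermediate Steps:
(1063 + f)/(P - 4834/731) = (1063 - 209)/(-90 - 4834/731) = 854/(-90 - 4834*1/731) = 854/(-90 - 4834/731) = 854/(-70624/731) = 854*(-731/70624) = -312137/35312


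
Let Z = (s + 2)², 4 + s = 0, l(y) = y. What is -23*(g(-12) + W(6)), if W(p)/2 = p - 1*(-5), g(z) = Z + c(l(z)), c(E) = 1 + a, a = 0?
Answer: -621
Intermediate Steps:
s = -4 (s = -4 + 0 = -4)
Z = 4 (Z = (-4 + 2)² = (-2)² = 4)
c(E) = 1 (c(E) = 1 + 0 = 1)
g(z) = 5 (g(z) = 4 + 1 = 5)
W(p) = 10 + 2*p (W(p) = 2*(p - 1*(-5)) = 2*(p + 5) = 2*(5 + p) = 10 + 2*p)
-23*(g(-12) + W(6)) = -23*(5 + (10 + 2*6)) = -23*(5 + (10 + 12)) = -23*(5 + 22) = -23*27 = -621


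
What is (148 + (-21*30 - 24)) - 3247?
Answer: -3753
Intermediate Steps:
(148 + (-21*30 - 24)) - 3247 = (148 + (-630 - 24)) - 3247 = (148 - 654) - 3247 = -506 - 3247 = -3753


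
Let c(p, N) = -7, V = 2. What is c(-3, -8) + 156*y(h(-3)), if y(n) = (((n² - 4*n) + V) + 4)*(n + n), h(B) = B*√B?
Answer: 33689 + 19656*I*√3 ≈ 33689.0 + 34045.0*I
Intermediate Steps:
h(B) = B^(3/2)
y(n) = 2*n*(6 + n² - 4*n) (y(n) = (((n² - 4*n) + 2) + 4)*(n + n) = ((2 + n² - 4*n) + 4)*(2*n) = (6 + n² - 4*n)*(2*n) = 2*n*(6 + n² - 4*n))
c(-3, -8) + 156*y(h(-3)) = -7 + 156*(2*(-3)^(3/2)*(6 + ((-3)^(3/2))² - (-12)*I*√3)) = -7 + 156*(2*(-3*I*√3)*(6 + (-3*I*√3)² - (-12)*I*√3)) = -7 + 156*(2*(-3*I*√3)*(6 - 27 + 12*I*√3)) = -7 + 156*(2*(-3*I*√3)*(-21 + 12*I*√3)) = -7 + 156*(-6*I*√3*(-21 + 12*I*√3)) = -7 - 936*I*√3*(-21 + 12*I*√3)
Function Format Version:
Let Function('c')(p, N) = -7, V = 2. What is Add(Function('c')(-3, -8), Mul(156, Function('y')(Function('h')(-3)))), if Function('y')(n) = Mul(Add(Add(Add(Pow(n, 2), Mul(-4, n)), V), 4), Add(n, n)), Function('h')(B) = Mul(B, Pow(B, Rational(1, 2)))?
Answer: Add(33689, Mul(19656, I, Pow(3, Rational(1, 2)))) ≈ Add(33689., Mul(34045., I))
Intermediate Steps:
Function('h')(B) = Pow(B, Rational(3, 2))
Function('y')(n) = Mul(2, n, Add(6, Pow(n, 2), Mul(-4, n))) (Function('y')(n) = Mul(Add(Add(Add(Pow(n, 2), Mul(-4, n)), 2), 4), Add(n, n)) = Mul(Add(Add(2, Pow(n, 2), Mul(-4, n)), 4), Mul(2, n)) = Mul(Add(6, Pow(n, 2), Mul(-4, n)), Mul(2, n)) = Mul(2, n, Add(6, Pow(n, 2), Mul(-4, n))))
Add(Function('c')(-3, -8), Mul(156, Function('y')(Function('h')(-3)))) = Add(-7, Mul(156, Mul(2, Pow(-3, Rational(3, 2)), Add(6, Pow(Pow(-3, Rational(3, 2)), 2), Mul(-4, Pow(-3, Rational(3, 2))))))) = Add(-7, Mul(156, Mul(2, Mul(-3, I, Pow(3, Rational(1, 2))), Add(6, Pow(Mul(-3, I, Pow(3, Rational(1, 2))), 2), Mul(-4, Mul(-3, I, Pow(3, Rational(1, 2)))))))) = Add(-7, Mul(156, Mul(2, Mul(-3, I, Pow(3, Rational(1, 2))), Add(6, -27, Mul(12, I, Pow(3, Rational(1, 2))))))) = Add(-7, Mul(156, Mul(2, Mul(-3, I, Pow(3, Rational(1, 2))), Add(-21, Mul(12, I, Pow(3, Rational(1, 2))))))) = Add(-7, Mul(156, Mul(-6, I, Pow(3, Rational(1, 2)), Add(-21, Mul(12, I, Pow(3, Rational(1, 2))))))) = Add(-7, Mul(-936, I, Pow(3, Rational(1, 2)), Add(-21, Mul(12, I, Pow(3, Rational(1, 2))))))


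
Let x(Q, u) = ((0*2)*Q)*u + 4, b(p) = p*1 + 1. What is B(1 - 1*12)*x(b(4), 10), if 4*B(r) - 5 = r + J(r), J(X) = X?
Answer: -17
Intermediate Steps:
b(p) = 1 + p (b(p) = p + 1 = 1 + p)
x(Q, u) = 4 (x(Q, u) = (0*Q)*u + 4 = 0*u + 4 = 0 + 4 = 4)
B(r) = 5/4 + r/2 (B(r) = 5/4 + (r + r)/4 = 5/4 + (2*r)/4 = 5/4 + r/2)
B(1 - 1*12)*x(b(4), 10) = (5/4 + (1 - 1*12)/2)*4 = (5/4 + (1 - 12)/2)*4 = (5/4 + (½)*(-11))*4 = (5/4 - 11/2)*4 = -17/4*4 = -17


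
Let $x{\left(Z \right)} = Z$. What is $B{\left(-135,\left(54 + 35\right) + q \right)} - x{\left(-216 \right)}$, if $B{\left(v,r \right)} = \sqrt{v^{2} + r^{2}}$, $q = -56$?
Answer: $216 + 3 \sqrt{2146} \approx 354.97$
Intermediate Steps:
$B{\left(v,r \right)} = \sqrt{r^{2} + v^{2}}$
$B{\left(-135,\left(54 + 35\right) + q \right)} - x{\left(-216 \right)} = \sqrt{\left(\left(54 + 35\right) - 56\right)^{2} + \left(-135\right)^{2}} - -216 = \sqrt{\left(89 - 56\right)^{2} + 18225} + 216 = \sqrt{33^{2} + 18225} + 216 = \sqrt{1089 + 18225} + 216 = \sqrt{19314} + 216 = 3 \sqrt{2146} + 216 = 216 + 3 \sqrt{2146}$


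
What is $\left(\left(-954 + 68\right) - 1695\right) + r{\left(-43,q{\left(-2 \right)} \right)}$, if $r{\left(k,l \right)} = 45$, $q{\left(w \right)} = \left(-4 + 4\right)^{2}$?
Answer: $-2536$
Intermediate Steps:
$q{\left(w \right)} = 0$ ($q{\left(w \right)} = 0^{2} = 0$)
$\left(\left(-954 + 68\right) - 1695\right) + r{\left(-43,q{\left(-2 \right)} \right)} = \left(\left(-954 + 68\right) - 1695\right) + 45 = \left(-886 - 1695\right) + 45 = -2581 + 45 = -2536$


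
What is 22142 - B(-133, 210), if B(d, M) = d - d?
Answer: 22142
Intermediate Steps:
B(d, M) = 0
22142 - B(-133, 210) = 22142 - 1*0 = 22142 + 0 = 22142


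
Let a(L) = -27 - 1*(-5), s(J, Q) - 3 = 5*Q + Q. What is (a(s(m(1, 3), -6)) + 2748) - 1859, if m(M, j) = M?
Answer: 867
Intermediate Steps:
s(J, Q) = 3 + 6*Q (s(J, Q) = 3 + (5*Q + Q) = 3 + 6*Q)
a(L) = -22 (a(L) = -27 + 5 = -22)
(a(s(m(1, 3), -6)) + 2748) - 1859 = (-22 + 2748) - 1859 = 2726 - 1859 = 867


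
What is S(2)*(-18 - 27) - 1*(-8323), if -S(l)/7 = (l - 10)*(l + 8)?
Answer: -16877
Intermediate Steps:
S(l) = -7*(-10 + l)*(8 + l) (S(l) = -7*(l - 10)*(l + 8) = -7*(-10 + l)*(8 + l))
S(2)*(-18 - 27) - 1*(-8323) = (560 - 7*2² + 14*2)*(-18 - 27) - 1*(-8323) = (560 - 7*4 + 28)*(-45) + 8323 = (560 - 28 + 28)*(-45) + 8323 = 560*(-45) + 8323 = -25200 + 8323 = -16877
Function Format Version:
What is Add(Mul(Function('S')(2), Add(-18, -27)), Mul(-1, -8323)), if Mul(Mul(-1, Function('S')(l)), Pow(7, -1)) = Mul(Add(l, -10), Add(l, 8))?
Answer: -16877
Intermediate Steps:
Function('S')(l) = Mul(-7, Add(-10, l), Add(8, l)) (Function('S')(l) = Mul(-7, Mul(Add(l, -10), Add(l, 8))) = Mul(-7, Mul(Add(-10, l), Add(8, l))) = Mul(-7, Add(-10, l), Add(8, l)))
Add(Mul(Function('S')(2), Add(-18, -27)), Mul(-1, -8323)) = Add(Mul(Add(560, Mul(-7, Pow(2, 2)), Mul(14, 2)), Add(-18, -27)), Mul(-1, -8323)) = Add(Mul(Add(560, Mul(-7, 4), 28), -45), 8323) = Add(Mul(Add(560, -28, 28), -45), 8323) = Add(Mul(560, -45), 8323) = Add(-25200, 8323) = -16877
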